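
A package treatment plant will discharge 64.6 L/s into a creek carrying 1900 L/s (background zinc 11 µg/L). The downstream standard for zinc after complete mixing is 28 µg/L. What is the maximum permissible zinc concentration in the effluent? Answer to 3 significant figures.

528 µg/L

At the limit, (Qr·Cr + Qe·Cₑ)/(Qr + Qe) = 28:
Cₑ = (1965·28 − 1900·11.00) / 64.60 = 528.0 µg/L.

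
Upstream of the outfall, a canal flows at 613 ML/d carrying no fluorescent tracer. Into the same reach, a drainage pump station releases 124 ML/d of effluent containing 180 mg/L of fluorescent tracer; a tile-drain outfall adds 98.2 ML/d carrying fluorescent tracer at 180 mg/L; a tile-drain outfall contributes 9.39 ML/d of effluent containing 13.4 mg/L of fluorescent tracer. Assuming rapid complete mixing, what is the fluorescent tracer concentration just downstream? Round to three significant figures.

47.5 mg/L

After mixing, C = (613.0·0 + 124.0·180.0 + 98.20·180.0 + 9.390·13.40) / 844.6 = 40120/844.6 = 47.50 mg/L.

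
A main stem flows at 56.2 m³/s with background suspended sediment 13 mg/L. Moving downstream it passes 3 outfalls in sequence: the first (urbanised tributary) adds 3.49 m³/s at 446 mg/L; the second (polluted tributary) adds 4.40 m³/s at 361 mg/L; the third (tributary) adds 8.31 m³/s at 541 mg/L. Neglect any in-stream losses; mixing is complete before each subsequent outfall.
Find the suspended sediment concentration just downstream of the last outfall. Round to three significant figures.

116 mg/L

After outfall 1: Q = 56.20 + 3.490 = 59.69 m³/s; C = (56.20·13.00 + 3.490·446.0)/59.69 = 38.32 mg/L.
After outfall 2: Q = 59.69 + 4.400 = 64.09 m³/s; C = (59.69·38.32 + 4.400·361.0)/64.09 = 60.47 mg/L.
After outfall 3: Q = 64.09 + 8.310 = 72.40 m³/s; C = (64.09·60.47 + 8.310·541.0)/72.40 = 115.6 mg/L.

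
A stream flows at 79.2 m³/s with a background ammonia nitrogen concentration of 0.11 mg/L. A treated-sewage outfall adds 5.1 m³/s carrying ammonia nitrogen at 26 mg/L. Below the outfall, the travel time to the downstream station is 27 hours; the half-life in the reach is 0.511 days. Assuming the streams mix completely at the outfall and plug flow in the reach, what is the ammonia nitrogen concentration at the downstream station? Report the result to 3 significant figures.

0.364 mg/L

Mixed concentration C = ΣQC/ΣQ = (79.20·0.1100 + 5.100·26.00) / 84.30 = 141.3/84.30 = 1.676 mg/L.
Half-life 0.511 d → k = ln 2 / 0.511 = 1.356 d⁻¹.
After decay, C = 1.676 × e^(−kt) = 1.676 × 0.2174 = 0.3644 mg/L.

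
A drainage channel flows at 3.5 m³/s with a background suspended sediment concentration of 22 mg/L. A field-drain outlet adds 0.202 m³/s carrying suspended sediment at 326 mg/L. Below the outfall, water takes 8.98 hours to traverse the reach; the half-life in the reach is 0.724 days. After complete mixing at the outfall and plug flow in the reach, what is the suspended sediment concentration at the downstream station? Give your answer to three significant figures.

Mass balance: C = (3.500·22.00 + 0.2020·326.0) / 3.702 = 142.9/3.702 = 38.59 mg/L.
Half-life 0.724 d → k = ln 2 / 0.724 = 0.9574 d⁻¹.
Applying C = C₀e^(−kt): 38.59 × 0.6989 = 26.97 mg/L.

27.0 mg/L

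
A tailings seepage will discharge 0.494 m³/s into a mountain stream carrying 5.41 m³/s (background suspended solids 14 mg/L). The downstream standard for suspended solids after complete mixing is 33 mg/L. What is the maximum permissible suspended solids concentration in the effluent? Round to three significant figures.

At the limit, (Qr·Cr + Qe·Cₑ)/(Qr + Qe) = 33:
Cₑ = (5.904·33 − 5.410·14.00) / 0.4940 = 241.1 mg/L.

241 mg/L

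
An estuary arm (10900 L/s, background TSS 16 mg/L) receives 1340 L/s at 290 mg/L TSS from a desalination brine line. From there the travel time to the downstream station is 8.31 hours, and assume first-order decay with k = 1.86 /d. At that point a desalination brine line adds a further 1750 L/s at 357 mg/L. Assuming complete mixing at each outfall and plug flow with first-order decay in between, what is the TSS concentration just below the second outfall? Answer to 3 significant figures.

65.8 mg/L

After mixing, C = (10900·16.00 + 1340·290.0) / 12240 = 563000/12240 = 46.00 mg/L; combined flow 12240 L/s.
First-order decay: C = 46.00·exp(−k·t) = 46.00·0.5252 = 24.16 mg/L.
Second outfall: C = (12240·24.16 + 1750·357.0)/13990 = 65.79 mg/L.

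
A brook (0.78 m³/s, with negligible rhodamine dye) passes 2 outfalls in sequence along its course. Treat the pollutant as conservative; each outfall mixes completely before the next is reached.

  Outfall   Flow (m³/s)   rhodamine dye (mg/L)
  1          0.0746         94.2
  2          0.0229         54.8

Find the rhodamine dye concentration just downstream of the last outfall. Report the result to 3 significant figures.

9.44 mg/L

After outfall 1: Q = 0.7800 + 0.07460 = 0.8546 m³/s; C = (0.7800·0 + 0.07460·94.20)/0.8546 = 8.223 mg/L.
After outfall 2: Q = 0.8546 + 0.02290 = 0.8775 m³/s; C = (0.8546·8.223 + 0.02290·54.80)/0.8775 = 9.438 mg/L.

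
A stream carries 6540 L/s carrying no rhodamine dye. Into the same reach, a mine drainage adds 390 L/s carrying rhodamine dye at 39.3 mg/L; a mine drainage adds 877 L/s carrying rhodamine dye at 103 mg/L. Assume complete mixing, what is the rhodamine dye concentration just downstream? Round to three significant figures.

13.5 mg/L

Conservation of mass: C = (6540·0 + 390.0·39.30 + 877.0·103.0) / 7807 = 105700/7807 = 13.53 mg/L.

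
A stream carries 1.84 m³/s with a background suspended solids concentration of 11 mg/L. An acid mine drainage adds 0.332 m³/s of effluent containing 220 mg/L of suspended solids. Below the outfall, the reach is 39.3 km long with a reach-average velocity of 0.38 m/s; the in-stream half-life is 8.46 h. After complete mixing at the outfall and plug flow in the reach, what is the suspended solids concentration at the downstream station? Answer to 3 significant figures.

After mixing, C = (1.840·11.00 + 0.3320·220.0) / 2.172 = 93.28/2.172 = 42.95 mg/L.
Travel time t = 39.3·1000 / 0.38 = 103400 s = 28.73 h.
Half-life 8.46 h → k = ln 2 / 8.46 = 0.08193 h⁻¹ = 1.966 d⁻¹.
Applying C = C₀e^(−kt): 42.95 × 0.09501 = 4.080 mg/L.

4.08 mg/L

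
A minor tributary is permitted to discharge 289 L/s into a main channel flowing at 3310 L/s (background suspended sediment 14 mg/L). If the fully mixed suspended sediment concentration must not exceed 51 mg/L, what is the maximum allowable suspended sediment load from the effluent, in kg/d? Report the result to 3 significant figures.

Mass balance at the limit: 3310·14.00 + 289.0·Cₑ = 3599·51 → Cₑ = 474.8 mg/L.
289.0 L/s = 0.2890 m³/s. Load = 0.2890 m³/s × 474.8 g/m³ × 86 400 s/d = 11850 kg/d.

11900 kg/d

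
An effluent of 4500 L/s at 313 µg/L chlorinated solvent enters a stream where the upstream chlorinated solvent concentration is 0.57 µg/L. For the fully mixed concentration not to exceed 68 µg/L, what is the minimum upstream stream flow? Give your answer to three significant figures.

Set C_mix = 68: (Q·0.5700 + 4500·313.0) / (Q + 4500) = 68
→ Q = 4500·(313.0 − 68)/(68 − 0.5700) = 16350 L/s.

16400 L/s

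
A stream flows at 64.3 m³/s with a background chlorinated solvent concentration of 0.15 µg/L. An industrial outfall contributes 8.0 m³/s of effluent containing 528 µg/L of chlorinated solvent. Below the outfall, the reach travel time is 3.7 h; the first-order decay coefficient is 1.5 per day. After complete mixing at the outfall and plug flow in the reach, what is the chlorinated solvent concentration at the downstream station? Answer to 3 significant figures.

46.5 µg/L

After mixing, C = (64.30·0.1500 + 8.000·528.0) / 72.30 = 4234/72.30 = 58.56 µg/L.
Applying C = C₀e^(−kt): 58.56 × 0.7935 = 46.47 µg/L.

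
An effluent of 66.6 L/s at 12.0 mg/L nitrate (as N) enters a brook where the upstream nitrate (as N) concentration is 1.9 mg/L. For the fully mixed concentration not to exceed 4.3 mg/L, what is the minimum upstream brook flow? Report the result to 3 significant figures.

Set C_mix = 4.3: (Q·1.900 + 66.60·12.00) / (Q + 66.60) = 4.3
→ Q = 66.60·(12.00 − 4.3)/(4.3 − 1.900) = 213.7 L/s.

214 L/s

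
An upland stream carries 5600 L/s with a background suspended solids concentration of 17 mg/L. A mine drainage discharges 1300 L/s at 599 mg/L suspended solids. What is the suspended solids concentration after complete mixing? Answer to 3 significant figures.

After mixing, C = (5600·17.00 + 1300·599.0) / 6900 = 873900/6900 = 126.7 mg/L.

127 mg/L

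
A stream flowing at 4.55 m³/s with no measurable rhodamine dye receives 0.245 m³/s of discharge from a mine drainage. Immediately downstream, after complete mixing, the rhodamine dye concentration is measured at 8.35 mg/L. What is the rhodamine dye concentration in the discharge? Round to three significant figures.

163 mg/L

Mass balance: 4.550·0 + 0.2450·Cₑ = 4.795·8.350
→ Cₑ = (4.795·8.350 − 4.550·0) / 0.2450 = 163.4 mg/L.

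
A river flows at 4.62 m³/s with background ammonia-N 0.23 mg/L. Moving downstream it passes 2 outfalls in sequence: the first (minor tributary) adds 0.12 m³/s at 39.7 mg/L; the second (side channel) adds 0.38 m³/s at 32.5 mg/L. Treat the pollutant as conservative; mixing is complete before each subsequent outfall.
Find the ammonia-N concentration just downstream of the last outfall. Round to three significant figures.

After outfall 1: Q = 4.620 + 0.1200 = 4.740 m³/s; C = (4.620·0.2300 + 0.1200·39.70)/4.740 = 1.229 mg/L.
After outfall 2: Q = 4.740 + 0.3800 = 5.120 m³/s; C = (4.740·1.229 + 0.3800·32.50)/5.120 = 3.550 mg/L.

3.55 mg/L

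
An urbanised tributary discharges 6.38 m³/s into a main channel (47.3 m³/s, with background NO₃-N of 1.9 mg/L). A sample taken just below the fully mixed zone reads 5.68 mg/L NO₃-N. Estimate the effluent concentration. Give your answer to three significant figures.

33.7 mg/L

Mass balance: 47.30·1.900 + 6.380·Cₑ = 53.68·5.680
→ Cₑ = (53.68·5.680 − 47.30·1.900) / 6.380 = 33.70 mg/L.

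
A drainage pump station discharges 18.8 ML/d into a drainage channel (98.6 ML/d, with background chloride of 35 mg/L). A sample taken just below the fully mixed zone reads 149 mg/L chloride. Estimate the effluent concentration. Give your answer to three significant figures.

747 mg/L

Mass balance: 98.60·35.00 + 18.80·Cₑ = 117.4·149.0
→ Cₑ = (117.4·149.0 − 98.60·35.00) / 18.80 = 746.9 mg/L.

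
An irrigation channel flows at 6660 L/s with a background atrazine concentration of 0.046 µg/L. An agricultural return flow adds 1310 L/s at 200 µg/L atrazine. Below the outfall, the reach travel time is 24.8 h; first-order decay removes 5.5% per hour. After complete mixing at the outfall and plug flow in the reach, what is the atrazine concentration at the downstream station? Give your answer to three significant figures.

Mixed concentration C = ΣQC/ΣQ = (6660·0.04600 + 1310·200.0) / 7970 = 262300/7970 = 32.91 µg/L.
5.5%/h lost → k = −ln(1 − 0.055) = 0.05657 h⁻¹.
Decay over the reach: 32.91·exp(−kt) = 32.91·0.2459 = 8.092 µg/L.

8.09 µg/L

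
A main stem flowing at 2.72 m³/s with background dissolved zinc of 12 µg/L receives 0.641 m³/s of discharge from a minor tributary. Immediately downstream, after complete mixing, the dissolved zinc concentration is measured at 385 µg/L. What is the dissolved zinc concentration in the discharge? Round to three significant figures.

1970 µg/L

Mass balance: 2.720·12.00 + 0.6410·Cₑ = 3.361·385.0
→ Cₑ = (3.361·385.0 − 2.720·12.00) / 0.6410 = 1968 µg/L.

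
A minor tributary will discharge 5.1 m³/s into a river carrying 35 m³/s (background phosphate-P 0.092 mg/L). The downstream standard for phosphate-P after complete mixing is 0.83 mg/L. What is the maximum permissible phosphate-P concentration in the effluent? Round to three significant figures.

5.89 mg/L

At the limit, (Qr·Cr + Qe·Cₑ)/(Qr + Qe) = 0.83:
Cₑ = (40.10·0.83 − 35.00·0.09200) / 5.100 = 5.895 mg/L.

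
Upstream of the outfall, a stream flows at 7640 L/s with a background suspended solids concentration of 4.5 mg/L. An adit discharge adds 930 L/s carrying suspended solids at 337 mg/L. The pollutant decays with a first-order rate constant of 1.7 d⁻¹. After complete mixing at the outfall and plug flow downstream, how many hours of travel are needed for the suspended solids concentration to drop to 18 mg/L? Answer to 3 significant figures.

11.5 h

Flow-weighted average: C = (7640·4.500 + 930.0·337.0) / 8570 = 347800/8570 = 40.58 mg/L.
40.58·exp(−k·t) = 18 → t = ln(40.58/18)/k = 41320 s = 11.48 h.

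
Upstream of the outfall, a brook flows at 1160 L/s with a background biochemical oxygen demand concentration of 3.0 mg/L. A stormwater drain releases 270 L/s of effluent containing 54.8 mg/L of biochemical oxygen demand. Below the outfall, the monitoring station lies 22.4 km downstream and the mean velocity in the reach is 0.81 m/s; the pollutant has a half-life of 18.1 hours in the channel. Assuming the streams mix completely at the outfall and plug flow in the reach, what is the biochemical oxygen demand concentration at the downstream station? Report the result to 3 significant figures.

After mixing, C = (1160·3.000 + 270.0·54.80) / 1430 = 18280/1430 = 12.78 mg/L.
Travel time t = 22.4·1000 / 0.81 = 27650 s = 7.682 h.
Half-life 18.1 h → k = ln 2 / 18.1 = 0.03830 h⁻¹ = 0.9191 d⁻¹.
After decay, C = 12.78 × e^(−kt) = 12.78 × 0.7451 = 9.523 mg/L.

9.52 mg/L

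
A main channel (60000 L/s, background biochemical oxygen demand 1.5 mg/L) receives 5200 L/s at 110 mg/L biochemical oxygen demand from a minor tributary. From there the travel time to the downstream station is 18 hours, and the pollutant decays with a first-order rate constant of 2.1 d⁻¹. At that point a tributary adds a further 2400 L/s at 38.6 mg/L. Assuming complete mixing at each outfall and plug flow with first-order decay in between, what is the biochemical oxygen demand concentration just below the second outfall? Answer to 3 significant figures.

3.40 mg/L

Conservation of mass: C = (60000·1.500 + 5200·110.0) / 65200 = 662000/65200 = 10.15 mg/L; combined flow 65200 L/s.
Applying C = C₀e^(−kt): 10.15 × 0.2070 = 2.102 mg/L.
At the second outfall, C = (65200·2.102 + 2400·38.60) / (65200 + 2400) = 3.398 mg/L.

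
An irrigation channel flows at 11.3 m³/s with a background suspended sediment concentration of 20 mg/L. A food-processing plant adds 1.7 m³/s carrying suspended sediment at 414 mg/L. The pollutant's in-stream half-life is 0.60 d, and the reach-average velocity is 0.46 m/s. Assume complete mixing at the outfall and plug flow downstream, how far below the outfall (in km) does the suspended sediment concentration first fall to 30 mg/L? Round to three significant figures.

29.9 km

Flow-weighted average: C = (11.30·20.00 + 1.700·414.0) / 13.00 = 929.8/13.00 = 71.52 mg/L.
Half-life 0.60 d → k = ln 2 / 0.60 = 1.155 d⁻¹.
Set 71.52·exp(−k·t) = 30 → t = ln(71.52/30)/k = 64980 s = 18.05 h.
Distance = v·t = 0.46·64980 = 29890 m = 29.89 km.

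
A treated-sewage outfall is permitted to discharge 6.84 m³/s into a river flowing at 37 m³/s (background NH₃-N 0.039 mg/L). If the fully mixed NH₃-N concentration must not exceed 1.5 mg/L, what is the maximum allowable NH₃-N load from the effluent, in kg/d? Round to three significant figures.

5560 kg/d

Mass balance at the limit: 37.00·0.03900 + 6.840·Cₑ = 43.84·1.5 → Cₑ = 9.403 mg/L.
Load = 6.840 m³/s × 9.403 g/m³ × 86 400 s/d = 5557 kg/d.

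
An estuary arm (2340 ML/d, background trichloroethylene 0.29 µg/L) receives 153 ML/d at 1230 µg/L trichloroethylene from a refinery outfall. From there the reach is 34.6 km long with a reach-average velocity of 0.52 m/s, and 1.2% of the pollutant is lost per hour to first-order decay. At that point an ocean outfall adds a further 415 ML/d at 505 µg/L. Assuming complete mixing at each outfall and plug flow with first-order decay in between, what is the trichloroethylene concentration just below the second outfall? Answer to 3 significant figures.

Mass balance: C = (2340·0.2900 + 153.0·1230) / 2493 = 188900/2493 = 75.76 µg/L; combined flow 2493 ML/d.
Travel time t = 34.6·1000 / 0.52 = 66540 s = 18.48 h.
1.2%/h lost → k = −ln(1 − 0.012) = 0.01207 h⁻¹.
Decay over the reach: 75.76·exp(−kt) = 75.76·0.8000 = 60.61 µg/L.
At the second outfall, C = (2493·60.61 + 415.0·505.0) / (2493 + 415.0) = 124.0 µg/L.

124 µg/L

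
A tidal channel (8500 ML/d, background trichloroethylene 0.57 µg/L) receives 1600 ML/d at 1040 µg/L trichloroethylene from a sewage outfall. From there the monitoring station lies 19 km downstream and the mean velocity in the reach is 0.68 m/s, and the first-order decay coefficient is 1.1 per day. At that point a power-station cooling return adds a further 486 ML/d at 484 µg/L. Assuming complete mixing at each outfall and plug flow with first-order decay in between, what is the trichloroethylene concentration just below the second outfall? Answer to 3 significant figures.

Mass balance: C = (8500·0.5700 + 1600·1040) / 10100 = 1669000/10100 = 165.2 µg/L; combined flow 10100 ML/d.
Travel time t = 19·1000 / 0.68 = 27940 s = 7.761 h.
Decay over the reach: 165.2·exp(−kt) = 165.2·0.7007 = 115.8 µg/L.
Second outfall: C = (10100·115.8 + 486.0·484.0)/10590 = 132.7 µg/L.

133 µg/L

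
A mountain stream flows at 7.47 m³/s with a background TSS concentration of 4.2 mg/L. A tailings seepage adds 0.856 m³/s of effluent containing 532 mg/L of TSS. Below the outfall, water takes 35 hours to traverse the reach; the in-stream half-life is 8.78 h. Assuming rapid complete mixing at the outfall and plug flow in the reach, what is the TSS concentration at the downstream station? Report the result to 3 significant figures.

Mixed concentration C = ΣQC/ΣQ = (7.470·4.200 + 0.8560·532.0) / 8.326 = 486.8/8.326 = 58.46 mg/L.
Half-life 8.78 h → k = ln 2 / 8.78 = 0.07895 h⁻¹ = 1.895 d⁻¹.
First-order decay: C = 58.46·exp(−k·t) = 58.46·0.06309 = 3.689 mg/L.

3.69 mg/L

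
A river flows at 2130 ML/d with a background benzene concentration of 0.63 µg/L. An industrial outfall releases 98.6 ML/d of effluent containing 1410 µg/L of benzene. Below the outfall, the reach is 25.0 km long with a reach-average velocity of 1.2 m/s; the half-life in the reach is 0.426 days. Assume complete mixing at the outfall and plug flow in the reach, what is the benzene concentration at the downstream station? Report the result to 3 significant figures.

Conservation of mass: C = (2130·0.6300 + 98.60·1410) / 2229 = 140400/2229 = 62.98 µg/L.
Travel time t = 25.0·1000 / 1.2 = 20830 s = 5.787 h.
Half-life 0.426 d → k = ln 2 / 0.426 = 1.627 d⁻¹.
After decay, C = 62.98 × e^(−kt) = 62.98 × 0.6755 = 42.54 µg/L.

42.5 µg/L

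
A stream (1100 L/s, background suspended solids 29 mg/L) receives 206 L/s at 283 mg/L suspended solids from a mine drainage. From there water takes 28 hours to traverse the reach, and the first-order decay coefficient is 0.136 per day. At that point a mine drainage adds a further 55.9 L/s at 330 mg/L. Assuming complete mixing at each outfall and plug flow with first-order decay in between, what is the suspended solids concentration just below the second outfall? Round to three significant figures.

Mixed concentration C = ΣQC/ΣQ = (1100·29.00 + 206.0·283.0) / 1306 = 90200/1306 = 69.06 mg/L; combined flow 1306 L/s.
Decay over the reach: 69.06·exp(−kt) = 69.06·0.8533 = 58.93 mg/L.
At the second outfall, C = (1306·58.93 + 55.90·330.0) / (1306 + 55.90) = 70.06 mg/L.

70.1 mg/L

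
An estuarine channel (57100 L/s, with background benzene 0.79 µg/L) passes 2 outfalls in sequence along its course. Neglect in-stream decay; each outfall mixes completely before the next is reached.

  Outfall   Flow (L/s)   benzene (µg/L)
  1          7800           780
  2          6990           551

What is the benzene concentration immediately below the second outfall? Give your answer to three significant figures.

After outfall 1: Q = 57100 + 7800 = 64900 L/s; C = (57100·0.7900 + 7800·780.0)/64900 = 94.44 µg/L.
After outfall 2: Q = 64900 + 6990 = 71890 L/s; C = (64900·94.44 + 6990·551.0)/71890 = 138.8 µg/L.

139 µg/L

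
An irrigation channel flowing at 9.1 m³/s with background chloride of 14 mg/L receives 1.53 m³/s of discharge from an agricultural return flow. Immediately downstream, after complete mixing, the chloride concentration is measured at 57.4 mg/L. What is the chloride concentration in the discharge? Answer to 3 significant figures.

Mass balance: 9.100·14.00 + 1.530·Cₑ = 10.63·57.40
→ Cₑ = (10.63·57.40 − 9.100·14.00) / 1.530 = 315.5 mg/L.

316 mg/L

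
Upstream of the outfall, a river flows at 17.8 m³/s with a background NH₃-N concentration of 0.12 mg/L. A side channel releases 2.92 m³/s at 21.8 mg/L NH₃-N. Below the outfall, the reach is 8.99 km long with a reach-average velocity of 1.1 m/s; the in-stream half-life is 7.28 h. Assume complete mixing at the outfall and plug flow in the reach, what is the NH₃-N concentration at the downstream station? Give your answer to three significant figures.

Conservation of mass: C = (17.80·0.1200 + 2.920·21.80) / 20.72 = 65.79/20.72 = 3.175 mg/L.
Travel time t = 8.99·1000 / 1.1 = 8173 s = 2.270 h.
Half-life 7.28 h → k = ln 2 / 7.28 = 0.09521 h⁻¹ = 2.285 d⁻¹.
Applying C = C₀e^(−kt): 3.175 × 0.8056 = 2.558 mg/L.

2.56 mg/L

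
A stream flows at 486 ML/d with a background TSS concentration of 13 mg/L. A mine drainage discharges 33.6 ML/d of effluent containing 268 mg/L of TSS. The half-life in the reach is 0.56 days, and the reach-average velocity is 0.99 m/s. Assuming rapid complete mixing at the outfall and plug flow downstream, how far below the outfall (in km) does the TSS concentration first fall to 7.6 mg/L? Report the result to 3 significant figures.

93.7 km

After mixing, C = (486.0·13.00 + 33.60·268.0) / 519.6 = 15320/519.6 = 29.49 mg/L.
Half-life 0.56 d → k = ln 2 / 0.56 = 1.238 d⁻¹.
Set 29.49·exp(−k·t) = 7.6 → t = ln(29.49/7.6)/k = 94650 s = 26.29 h.
Distance = v·t = 0.99·94650 = 93700 m = 93.70 km.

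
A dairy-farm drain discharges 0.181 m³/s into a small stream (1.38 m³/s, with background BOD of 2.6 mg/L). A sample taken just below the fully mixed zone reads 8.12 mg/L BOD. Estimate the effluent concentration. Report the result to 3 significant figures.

Mass balance: 1.380·2.600 + 0.1810·Cₑ = 1.561·8.120
→ Cₑ = (1.561·8.120 − 1.380·2.600) / 0.1810 = 50.21 mg/L.

50.2 mg/L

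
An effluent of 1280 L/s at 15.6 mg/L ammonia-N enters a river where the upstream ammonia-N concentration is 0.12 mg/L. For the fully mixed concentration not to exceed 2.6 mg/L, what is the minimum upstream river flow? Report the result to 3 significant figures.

6710 L/s

Set C_mix = 2.6: (Q·0.1200 + 1280·15.60) / (Q + 1280) = 2.6
→ Q = 1280·(15.60 − 2.6)/(2.6 − 0.1200) = 6710 L/s.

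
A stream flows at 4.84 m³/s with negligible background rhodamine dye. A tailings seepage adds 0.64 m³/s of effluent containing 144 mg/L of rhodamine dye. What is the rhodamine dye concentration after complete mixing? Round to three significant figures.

Conservation of mass: C = (4.840·0 + 0.6400·144.0) / 5.480 = 92.16/5.480 = 16.82 mg/L.

16.8 mg/L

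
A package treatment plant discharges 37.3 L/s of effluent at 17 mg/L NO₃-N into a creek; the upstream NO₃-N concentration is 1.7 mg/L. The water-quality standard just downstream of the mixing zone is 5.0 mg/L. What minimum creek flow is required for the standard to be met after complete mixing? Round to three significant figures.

Set C_mix = 5.0: (Q·1.700 + 37.30·17.00) / (Q + 37.30) = 5.0
→ Q = 37.30·(17.00 − 5.0)/(5.0 − 1.700) = 135.6 L/s.

136 L/s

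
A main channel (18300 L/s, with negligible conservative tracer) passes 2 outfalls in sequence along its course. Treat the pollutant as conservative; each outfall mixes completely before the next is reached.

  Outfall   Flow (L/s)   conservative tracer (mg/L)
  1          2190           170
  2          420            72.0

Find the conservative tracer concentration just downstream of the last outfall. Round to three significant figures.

After outfall 1: Q = 18300 + 2190 = 20490 L/s; C = (18300·0 + 2190·170.0)/20490 = 18.17 mg/L.
After outfall 2: Q = 20490 + 420.0 = 20910 L/s; C = (20490·18.17 + 420.0·72.00)/20910 = 19.25 mg/L.

19.3 mg/L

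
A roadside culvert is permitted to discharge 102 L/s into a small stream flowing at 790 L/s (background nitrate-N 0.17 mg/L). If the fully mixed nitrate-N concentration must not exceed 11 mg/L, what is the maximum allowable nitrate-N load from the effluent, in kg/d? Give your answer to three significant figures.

836 kg/d

Mass balance at the limit: 790.0·0.1700 + 102.0·Cₑ = 892.0·11 → Cₑ = 94.88 mg/L.
102.0 L/s = 0.1020 m³/s. Load = 0.1020 m³/s × 94.88 g/m³ × 86 400 s/d = 836.2 kg/d.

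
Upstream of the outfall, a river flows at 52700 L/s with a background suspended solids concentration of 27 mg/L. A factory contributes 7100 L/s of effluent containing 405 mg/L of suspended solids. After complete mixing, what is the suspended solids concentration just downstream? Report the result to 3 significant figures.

71.9 mg/L

Flow-weighted average: C = (52700·27.00 + 7100·405.0) / 59800 = 4298000/59800 = 71.88 mg/L.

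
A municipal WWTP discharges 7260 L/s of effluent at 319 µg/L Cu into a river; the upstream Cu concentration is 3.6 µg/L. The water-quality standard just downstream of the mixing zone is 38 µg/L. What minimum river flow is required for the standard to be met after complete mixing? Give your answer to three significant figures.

59300 L/s

Set C_mix = 38: (Q·3.600 + 7260·319.0) / (Q + 7260) = 38
→ Q = 7260·(319.0 − 38)/(38 − 3.600) = 59300 L/s.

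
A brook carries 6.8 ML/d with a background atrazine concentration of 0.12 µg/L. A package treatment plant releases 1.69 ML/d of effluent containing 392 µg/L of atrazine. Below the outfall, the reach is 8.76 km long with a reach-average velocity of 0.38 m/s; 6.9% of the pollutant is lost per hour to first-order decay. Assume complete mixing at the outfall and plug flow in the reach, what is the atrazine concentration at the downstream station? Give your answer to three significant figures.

49.4 µg/L

Mass balance: C = (6.800·0.1200 + 1.690·392.0) / 8.490 = 663.3/8.490 = 78.13 µg/L.
Travel time t = 8.76·1000 / 0.38 = 23050 s = 6.404 h.
6.9%/h lost → k = −ln(1 − 0.069) = 0.07150 h⁻¹.
Decay over the reach: 78.13·exp(−kt) = 78.13·0.6327 = 49.43 µg/L.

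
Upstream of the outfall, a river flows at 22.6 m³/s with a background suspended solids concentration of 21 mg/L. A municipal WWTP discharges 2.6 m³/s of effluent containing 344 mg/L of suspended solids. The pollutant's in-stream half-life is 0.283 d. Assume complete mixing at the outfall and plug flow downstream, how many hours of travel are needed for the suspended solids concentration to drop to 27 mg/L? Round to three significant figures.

Mixed concentration C = ΣQC/ΣQ = (22.60·21.00 + 2.600·344.0) / 25.20 = 1369/25.20 = 54.33 mg/L.
Half-life 0.283 d → k = ln 2 / 0.283 = 2.449 d⁻¹.
54.33·exp(−k·t) = 27 → t = ln(54.33/27)/k = 24660 s = 6.851 h.

6.85 h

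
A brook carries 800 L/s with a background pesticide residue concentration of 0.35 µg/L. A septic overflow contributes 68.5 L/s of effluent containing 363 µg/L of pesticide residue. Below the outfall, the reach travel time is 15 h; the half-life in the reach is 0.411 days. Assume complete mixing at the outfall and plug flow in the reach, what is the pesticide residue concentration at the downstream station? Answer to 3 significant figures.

Mass balance: C = (800.0·0.3500 + 68.50·363.0) / 868.5 = 25150/868.5 = 28.95 µg/L.
Half-life 0.411 d → k = ln 2 / 0.411 = 1.686 d⁻¹.
Applying C = C₀e^(−kt): 28.95 × 0.3485 = 10.09 µg/L.

10.1 µg/L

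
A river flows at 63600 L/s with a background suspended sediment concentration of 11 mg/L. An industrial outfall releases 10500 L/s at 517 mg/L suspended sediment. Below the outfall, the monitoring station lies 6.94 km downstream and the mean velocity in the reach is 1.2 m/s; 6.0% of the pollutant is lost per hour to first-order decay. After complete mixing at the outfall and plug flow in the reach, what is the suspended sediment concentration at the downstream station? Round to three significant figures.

74.9 mg/L

Flow-weighted average: C = (63600·11.00 + 10500·517.0) / 74100 = 6128000/74100 = 82.70 mg/L.
Travel time t = 6.94·1000 / 1.2 = 5783 s = 1.606 h.
6.0%/h lost → k = −ln(1 − 0.06) = 0.06188 h⁻¹.
After decay, C = 82.70 × e^(−kt) = 82.70 × 0.9054 = 74.88 mg/L.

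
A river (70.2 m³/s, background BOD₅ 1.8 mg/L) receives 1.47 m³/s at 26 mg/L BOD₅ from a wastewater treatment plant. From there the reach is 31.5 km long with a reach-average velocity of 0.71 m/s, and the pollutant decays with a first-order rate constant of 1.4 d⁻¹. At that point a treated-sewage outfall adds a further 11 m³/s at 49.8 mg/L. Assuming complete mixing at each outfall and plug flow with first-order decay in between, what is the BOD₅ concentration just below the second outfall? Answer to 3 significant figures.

7.60 mg/L

Flow-weighted average: C = (70.20·1.800 + 1.470·26.00) / 71.67 = 164.6/71.67 = 2.296 mg/L; combined flow 71.67 m³/s.
Travel time t = 31.5·1000 / 0.71 = 44370 s = 12.32 h.
After decay, C = 2.296 × e^(−kt) = 2.296 × 0.4873 = 1.119 mg/L.
At the second outfall, C = (71.67·1.119 + 11.00·49.80) / (71.67 + 11.00) = 7.596 mg/L.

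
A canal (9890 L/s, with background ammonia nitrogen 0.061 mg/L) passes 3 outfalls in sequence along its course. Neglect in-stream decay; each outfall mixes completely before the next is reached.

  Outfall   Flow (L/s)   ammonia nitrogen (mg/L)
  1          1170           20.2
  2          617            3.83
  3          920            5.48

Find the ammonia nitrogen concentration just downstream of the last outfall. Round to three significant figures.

Outfall 1: combined Q = 11060 L/s; C = (9890·0.06100 + 1170·20.20)/11060 = 2.191 mg/L.
Outfall 2: combined Q = 11680 L/s; C = (11060·2.191 + 617.0·3.830)/11680 = 2.278 mg/L.
Outfall 3: combined Q = 12600 L/s; C = (11680·2.278 + 920.0·5.480)/12600 = 2.512 mg/L.

2.51 mg/L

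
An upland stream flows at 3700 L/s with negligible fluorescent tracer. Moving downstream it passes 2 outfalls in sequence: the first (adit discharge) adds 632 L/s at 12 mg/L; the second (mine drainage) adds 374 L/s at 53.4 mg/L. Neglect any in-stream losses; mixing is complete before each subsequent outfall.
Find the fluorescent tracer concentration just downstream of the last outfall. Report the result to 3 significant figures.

Below outfall 1: Q → 4332 L/s, C = (3700·0 + 632.0·12.00)/4332 = 1.751 mg/L.
Below outfall 2: Q → 4706 L/s, C = (4332·1.751 + 374.0·53.40)/4706 = 5.855 mg/L.

5.86 mg/L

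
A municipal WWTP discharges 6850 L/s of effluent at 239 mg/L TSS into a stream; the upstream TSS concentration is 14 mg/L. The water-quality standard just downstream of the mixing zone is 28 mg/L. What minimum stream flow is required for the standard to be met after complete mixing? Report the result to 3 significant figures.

103000 L/s

Set C_mix = 28: (Q·14.00 + 6850·239.0) / (Q + 6850) = 28
→ Q = 6850·(239.0 − 28)/(28 − 14.00) = 103200 L/s.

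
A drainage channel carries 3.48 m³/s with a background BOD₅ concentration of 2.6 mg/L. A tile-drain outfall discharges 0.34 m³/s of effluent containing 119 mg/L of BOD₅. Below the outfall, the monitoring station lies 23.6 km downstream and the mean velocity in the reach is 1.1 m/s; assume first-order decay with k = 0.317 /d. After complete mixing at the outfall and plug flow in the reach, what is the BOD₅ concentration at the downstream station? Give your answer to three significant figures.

12.0 mg/L

Mixed concentration C = ΣQC/ΣQ = (3.480·2.600 + 0.3400·119.0) / 3.820 = 49.51/3.820 = 12.96 mg/L.
Travel time t = 23.6·1000 / 1.1 = 21450 s = 5.960 h.
After decay, C = 12.96 × e^(−kt) = 12.96 × 0.9243 = 11.98 mg/L.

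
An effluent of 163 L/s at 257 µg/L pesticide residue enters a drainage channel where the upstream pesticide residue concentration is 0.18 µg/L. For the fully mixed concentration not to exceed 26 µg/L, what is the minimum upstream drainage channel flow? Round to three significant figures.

1460 L/s

Set C_mix = 26: (Q·0.1800 + 163.0·257.0) / (Q + 163.0) = 26
→ Q = 163.0·(257.0 − 26)/(26 − 0.1800) = 1458 L/s.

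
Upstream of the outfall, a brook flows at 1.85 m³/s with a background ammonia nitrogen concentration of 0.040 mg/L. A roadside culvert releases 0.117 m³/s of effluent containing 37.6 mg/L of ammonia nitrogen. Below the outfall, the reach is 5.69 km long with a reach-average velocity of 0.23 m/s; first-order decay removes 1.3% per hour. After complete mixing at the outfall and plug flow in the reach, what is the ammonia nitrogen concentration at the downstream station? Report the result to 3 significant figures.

Mixed concentration C = ΣQC/ΣQ = (1.850·0.04000 + 0.1170·37.60) / 1.967 = 4.473/1.967 = 2.274 mg/L.
Travel time t = 5.69·1000 / 0.23 = 24740 s = 6.872 h.
1.3%/h lost → k = −ln(1 − 0.013) = 0.01309 h⁻¹.
After decay, C = 2.274 × e^(−kt) = 2.274 × 0.9140 = 2.079 mg/L.

2.08 mg/L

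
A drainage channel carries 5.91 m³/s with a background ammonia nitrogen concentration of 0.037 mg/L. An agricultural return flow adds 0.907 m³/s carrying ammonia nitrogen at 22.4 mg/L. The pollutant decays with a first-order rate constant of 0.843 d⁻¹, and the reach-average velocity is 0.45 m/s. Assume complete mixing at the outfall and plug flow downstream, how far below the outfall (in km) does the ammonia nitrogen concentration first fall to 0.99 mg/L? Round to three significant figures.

51.3 km

Conservation of mass: C = (5.910·0.03700 + 0.9070·22.40) / 6.817 = 20.54/6.817 = 3.012 mg/L.
Set 3.012·exp(−k·t) = 0.99 → t = ln(3.012/0.99)/k = 114100 s = 31.68 h.
Distance = v·t = 0.45·114100 = 51320 m = 51.32 km.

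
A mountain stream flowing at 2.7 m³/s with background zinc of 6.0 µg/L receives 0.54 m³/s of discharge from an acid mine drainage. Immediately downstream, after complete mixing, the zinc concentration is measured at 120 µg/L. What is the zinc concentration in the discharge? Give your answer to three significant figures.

Mass balance: 2.700·6.000 + 0.5400·Cₑ = 3.240·120.0
→ Cₑ = (3.240·120.0 − 2.700·6.000) / 0.5400 = 690.0 µg/L.

690 µg/L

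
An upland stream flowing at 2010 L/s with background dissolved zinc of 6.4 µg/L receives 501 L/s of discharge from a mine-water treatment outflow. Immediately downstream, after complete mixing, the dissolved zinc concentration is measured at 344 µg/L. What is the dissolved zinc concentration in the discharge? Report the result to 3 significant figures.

Mass balance: 2010·6.400 + 501.0·Cₑ = 2511·344.0
→ Cₑ = (2511·344.0 − 2010·6.400) / 501.0 = 1698 µg/L.

1700 µg/L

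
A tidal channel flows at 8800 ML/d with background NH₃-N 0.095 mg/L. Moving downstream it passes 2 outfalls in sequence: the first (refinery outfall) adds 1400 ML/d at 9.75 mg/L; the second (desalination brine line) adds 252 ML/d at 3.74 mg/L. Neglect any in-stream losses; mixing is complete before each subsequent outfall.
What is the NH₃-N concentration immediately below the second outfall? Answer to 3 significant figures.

Below outfall 1: Q → 10200 ML/d, C = (8800·0.09500 + 1400·9.750)/10200 = 1.420 mg/L.
Below outfall 2: Q → 10450 ML/d, C = (10200·1.420 + 252.0·3.740)/10450 = 1.476 mg/L.

1.48 mg/L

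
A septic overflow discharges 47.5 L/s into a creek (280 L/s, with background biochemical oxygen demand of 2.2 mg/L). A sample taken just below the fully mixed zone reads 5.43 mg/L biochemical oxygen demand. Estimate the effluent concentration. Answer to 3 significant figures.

Mass balance: 280.0·2.200 + 47.50·Cₑ = 327.5·5.430
→ Cₑ = (327.5·5.430 − 280.0·2.200) / 47.50 = 24.47 mg/L.

24.5 mg/L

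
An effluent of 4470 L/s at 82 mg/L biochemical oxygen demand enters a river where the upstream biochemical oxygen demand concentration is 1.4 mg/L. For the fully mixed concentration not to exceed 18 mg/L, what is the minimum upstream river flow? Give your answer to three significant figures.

Set C_mix = 18: (Q·1.400 + 4470·82.00) / (Q + 4470) = 18
→ Q = 4470·(82.00 − 18)/(18 − 1.400) = 17230 L/s.

17200 L/s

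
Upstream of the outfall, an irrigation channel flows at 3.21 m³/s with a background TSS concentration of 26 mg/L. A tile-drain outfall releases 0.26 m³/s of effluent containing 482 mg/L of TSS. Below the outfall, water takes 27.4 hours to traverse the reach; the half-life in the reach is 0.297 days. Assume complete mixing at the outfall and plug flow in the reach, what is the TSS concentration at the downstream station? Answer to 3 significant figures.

4.19 mg/L

Flow-weighted average: C = (3.210·26.00 + 0.2600·482.0) / 3.470 = 208.8/3.470 = 60.17 mg/L.
Half-life 0.297 d → k = ln 2 / 0.297 = 2.334 d⁻¹.
First-order decay: C = 60.17·exp(−k·t) = 60.17·0.06964 = 4.190 mg/L.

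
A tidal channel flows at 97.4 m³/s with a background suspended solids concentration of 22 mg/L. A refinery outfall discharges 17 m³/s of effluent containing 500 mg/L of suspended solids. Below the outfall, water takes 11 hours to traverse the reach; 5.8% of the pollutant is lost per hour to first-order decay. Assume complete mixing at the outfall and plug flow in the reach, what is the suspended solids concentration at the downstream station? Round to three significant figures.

48.2 mg/L

Mixed concentration C = ΣQC/ΣQ = (97.40·22.00 + 17.00·500.0) / 114.4 = 10640/114.4 = 93.03 mg/L.
5.8%/h lost → k = −ln(1 − 0.058) = 0.05975 h⁻¹.
Decay over the reach: 93.03·exp(−kt) = 93.03·0.5183 = 48.22 mg/L.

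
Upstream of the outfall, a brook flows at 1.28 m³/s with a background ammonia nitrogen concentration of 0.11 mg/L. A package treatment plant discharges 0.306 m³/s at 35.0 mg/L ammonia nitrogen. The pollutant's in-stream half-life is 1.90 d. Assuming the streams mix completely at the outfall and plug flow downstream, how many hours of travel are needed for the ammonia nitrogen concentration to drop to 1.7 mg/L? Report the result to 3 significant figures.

After mixing, C = (1.280·0.1100 + 0.3060·35.00) / 1.586 = 10.85/1.586 = 6.842 mg/L.
Half-life 1.90 d → k = ln 2 / 1.90 = 0.3648 d⁻¹.
6.842·exp(−k·t) = 1.7 → t = ln(6.842/1.7)/k = 329800 s = 91.60 h.

91.6 h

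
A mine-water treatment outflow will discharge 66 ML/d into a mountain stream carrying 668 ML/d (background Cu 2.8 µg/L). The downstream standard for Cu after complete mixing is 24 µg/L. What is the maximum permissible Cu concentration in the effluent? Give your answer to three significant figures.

239 µg/L

At the limit, (Qr·Cr + Qe·Cₑ)/(Qr + Qe) = 24:
Cₑ = (734.0·24 − 668.0·2.800) / 66.00 = 238.6 µg/L.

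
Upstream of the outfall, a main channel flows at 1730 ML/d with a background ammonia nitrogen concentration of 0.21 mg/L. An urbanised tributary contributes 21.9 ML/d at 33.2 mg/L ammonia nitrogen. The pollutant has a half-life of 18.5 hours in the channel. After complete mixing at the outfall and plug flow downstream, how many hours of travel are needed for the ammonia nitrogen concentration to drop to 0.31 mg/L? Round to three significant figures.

18.6 h

Mixed concentration C = ΣQC/ΣQ = (1730·0.2100 + 21.90·33.20) / 1752 = 1090/1752 = 0.6224 mg/L.
Half-life 18.5 h → k = ln 2 / 18.5 = 0.03747 h⁻¹ = 0.8992 d⁻¹.
0.6224·exp(−k·t) = 0.31 → t = ln(0.6224/0.31)/k = 66970 s = 18.60 h.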